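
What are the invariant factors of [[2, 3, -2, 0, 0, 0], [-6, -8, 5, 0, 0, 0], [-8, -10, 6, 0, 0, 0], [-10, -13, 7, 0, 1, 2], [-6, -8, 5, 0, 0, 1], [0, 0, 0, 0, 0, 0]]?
x^3, x^3

The Jordan structure of A has elementary divisors x^3, x^3. Arranging the block sizes at each eigenvalue in decreasing order and taking row products gives the invariant factors.

Invariant factors (smallest first, each dividing the next): x^3, x^3.

Check: the last factor x^3 is the minimal polynomial, and the product x^6 is the characteristic polynomial.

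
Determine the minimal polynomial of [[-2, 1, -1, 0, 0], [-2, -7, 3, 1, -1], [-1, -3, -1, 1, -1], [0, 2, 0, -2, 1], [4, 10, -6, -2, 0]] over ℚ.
The characteristic polynomial factors as (x + 2)^3(x + 3)^2. The minimal polynomial is ∏(x - λ)^{k_λ} where k_λ is the size of the largest Jordan block at λ.

For λ = -3: rank(A + 3I) = 4, and the largest Jordan block has size 2 (the smallest k with rank((A + 3I)^k) = rank((A + 3I)^(k+1))).
For λ = -2: rank(A + 2I) = 4, and the largest Jordan block has size 3 (the smallest k with rank((A + 2I)^k) = rank((A + 2I)^(k+1))).

So m_A(x) = (x + 2)^3(x + 3)^2.

m_A(x) = (x + 2)^3(x + 3)^2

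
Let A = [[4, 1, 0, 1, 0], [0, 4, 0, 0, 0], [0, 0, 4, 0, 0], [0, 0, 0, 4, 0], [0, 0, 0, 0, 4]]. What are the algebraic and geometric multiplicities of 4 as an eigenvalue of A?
The characteristic polynomial is (x - 4)^5, so the factor x - 4 appears with exponent 5: the algebraic multiplicity is 5.

rank(A - 4I) = 1, so the eigenspace has dimension 5 - 1 = 4: the geometric multiplicity is 4.

Since 4 < 5, A is not diagonalizable.

algebraic multiplicity 5, geometric multiplicity 4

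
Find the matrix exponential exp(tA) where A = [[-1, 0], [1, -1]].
e^{tA} = [[e^{-t}, 0], [t*e^{-t}, e^{-t}]]

A has Jordan form J = [[-1, 1], [0, -1]] with A = PJP^{-1}, so e^{tA} = P e^{tJ} P^{-1}.

For a Jordan block J_k(λ), e^{tJ_k(λ)} = e^{λt} · (I + tN + t^2 N^2/2! + ... + t^{k-1} N^{k-1}/(k-1)!) where N is the nilpotent superdiagonal part.

Assembling the blocks and conjugating back gives the entries of e^{tA} as shown above.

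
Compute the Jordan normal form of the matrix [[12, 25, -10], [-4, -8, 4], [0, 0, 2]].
J = [[2, 1, 0], [0, 2, 0], [0, 0, 2]]

The characteristic polynomial is det(xI - A) = (x - 2)^3, so the eigenvalues are 2 (algebraic multiplicity 3).

For λ = 2: rank(A - 2I) = 1, rank((A - 2I)^2) = 0. The eigenspace has dimension 3 - 1 = 2, so there are 2 Jordan blocks; the rank sequence gives block sizes [2, 1].

Assembling the blocks gives the Jordan form J above.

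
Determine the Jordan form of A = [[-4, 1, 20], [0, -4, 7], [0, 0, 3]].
J = [[-4, 1, 0], [0, -4, 0], [0, 0, 3]]

The characteristic polynomial is det(xI - A) = (x - 3)(x + 4)^2, so the eigenvalues are -4 (algebraic multiplicity 2), 3 (algebraic multiplicity 1).

For λ = -4: rank(A + 4I) = 2, rank((A + 4I)^2) = 1. The eigenspace has dimension 3 - 2 = 1, so there is 1 Jordan block; the rank sequence gives block sizes [2].

For λ = 3: algebraic multiplicity 1 gives one 1×1 block.

Assembling the blocks gives the Jordan form J above.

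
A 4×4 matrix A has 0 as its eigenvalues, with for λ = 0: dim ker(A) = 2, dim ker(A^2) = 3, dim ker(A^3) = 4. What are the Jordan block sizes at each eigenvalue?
Jordan blocks: (0, 3), (0, 1)

λ = 0: successive nullity increments [2, 1, 1] count blocks of size ≥ k; block sizes are [3, 1].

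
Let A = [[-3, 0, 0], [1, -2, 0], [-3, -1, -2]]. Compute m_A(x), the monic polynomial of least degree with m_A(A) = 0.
m_A(x) = (x + 2)^2(x + 3)

The characteristic polynomial factors as (x + 2)^2(x + 3). The minimal polynomial is ∏(x - λ)^{k_λ} where k_λ is the size of the largest Jordan block at λ.

For λ = -3: rank(A + 3I) = 2, and the largest Jordan block has size 1 (the smallest k with rank((A + 3I)^k) = rank((A + 3I)^(k+1))).
For λ = -2: rank(A + 2I) = 2, and the largest Jordan block has size 2 (the smallest k with rank((A + 2I)^k) = rank((A + 2I)^(k+1))).

So m_A(x) = (x + 2)^2(x + 3).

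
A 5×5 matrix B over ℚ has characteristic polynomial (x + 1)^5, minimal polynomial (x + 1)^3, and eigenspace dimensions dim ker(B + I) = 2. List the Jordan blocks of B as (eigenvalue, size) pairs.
λ = -1: algebraic multiplicity 5 (exponent in χ_B), largest block size 3 (exponent in m_B), 2 blocks (geometric multiplicity). These force block sizes [3, 2].

Jordan blocks: (-1, 3), (-1, 2)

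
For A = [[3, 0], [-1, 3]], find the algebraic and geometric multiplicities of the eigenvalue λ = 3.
algebraic multiplicity 2, geometric multiplicity 1

The characteristic polynomial is (x - 3)^2, so the factor x - 3 appears with exponent 2: the algebraic multiplicity is 2.

rank(A - 3I) = 1, so the eigenspace has dimension 2 - 1 = 1: the geometric multiplicity is 1.

Since 1 < 2, A is not diagonalizable.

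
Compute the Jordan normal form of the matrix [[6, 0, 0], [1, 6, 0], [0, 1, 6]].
The characteristic polynomial is det(xI - A) = (x - 6)^3, so the eigenvalues are 6 (algebraic multiplicity 3).

For λ = 6: rank(A - 6I) = 2, rank((A - 6I)^2) = 1, rank((A - 6I)^3) = 0. The eigenspace has dimension 3 - 2 = 1, so there is 1 Jordan block; the rank sequence gives block sizes [3].

Assembling the blocks gives the Jordan form J above.

J = [[6, 1, 0], [0, 6, 1], [0, 0, 6]]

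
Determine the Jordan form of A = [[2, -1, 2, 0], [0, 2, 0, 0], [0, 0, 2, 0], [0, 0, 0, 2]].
J = [[2, 1, 0, 0], [0, 2, 0, 0], [0, 0, 2, 0], [0, 0, 0, 2]]

The characteristic polynomial is det(xI - A) = (x - 2)^4, so the eigenvalues are 2 (algebraic multiplicity 4).

For λ = 2: rank(A - 2I) = 1, rank((A - 2I)^2) = 0. The eigenspace has dimension 4 - 1 = 3, so there are 3 Jordan blocks; the rank sequence gives block sizes [2, 1, 1].

Assembling the blocks gives the Jordan form J above.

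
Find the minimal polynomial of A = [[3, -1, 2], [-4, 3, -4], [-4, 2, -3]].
m_A(x) = (x - 1)^2

The characteristic polynomial factors as (x - 1)^3. The minimal polynomial is ∏(x - λ)^{k_λ} where k_λ is the size of the largest Jordan block at λ.

For λ = 1: rank(A - I) = 1, and the largest Jordan block has size 2 (the smallest k with rank((A - I)^k) = rank((A - I)^(k+1))).

So m_A(x) = (x - 1)^2.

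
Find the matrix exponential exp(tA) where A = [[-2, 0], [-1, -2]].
e^{tA} = [[e^{-2*t}, 0], [-t*e^{-2*t}, e^{-2*t}]]

A has Jordan form J = [[-2, 1], [0, -2]] with A = PJP^{-1}, so e^{tA} = P e^{tJ} P^{-1}.

For a Jordan block J_k(λ), e^{tJ_k(λ)} = e^{λt} · (I + tN + t^2 N^2/2! + ... + t^{k-1} N^{k-1}/(k-1)!) where N is the nilpotent superdiagonal part.

Assembling the blocks and conjugating back gives the entries of e^{tA} as shown above.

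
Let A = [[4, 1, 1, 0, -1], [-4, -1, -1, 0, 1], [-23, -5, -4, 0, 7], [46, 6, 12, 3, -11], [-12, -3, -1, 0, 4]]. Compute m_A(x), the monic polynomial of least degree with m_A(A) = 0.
m_A(x) = x^3(x - 3)^2

The characteristic polynomial factors as x^3(x - 3)^2. The minimal polynomial is ∏(x - λ)^{k_λ} where k_λ is the size of the largest Jordan block at λ.

For λ = 0: rank(A) = 4, and the largest Jordan block has size 3 (the smallest k with rank(A^k) = rank(A^(k+1))).
For λ = 3: rank(A - 3I) = 4, and the largest Jordan block has size 2 (the smallest k with rank((A - 3I)^k) = rank((A - 3I)^(k+1))).

So m_A(x) = x^3(x - 3)^2.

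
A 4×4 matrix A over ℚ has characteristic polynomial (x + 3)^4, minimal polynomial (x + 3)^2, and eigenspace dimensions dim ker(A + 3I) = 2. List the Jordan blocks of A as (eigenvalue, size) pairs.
λ = -3: algebraic multiplicity 4 (exponent in χ_A), largest block size 2 (exponent in m_A), 2 blocks (geometric multiplicity). These force block sizes [2, 2].

Jordan blocks: (-3, 2), (-3, 2)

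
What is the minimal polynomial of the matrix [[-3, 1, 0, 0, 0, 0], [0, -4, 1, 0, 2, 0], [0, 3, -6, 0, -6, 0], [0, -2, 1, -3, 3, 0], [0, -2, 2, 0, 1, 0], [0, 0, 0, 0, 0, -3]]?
m_A(x) = (x + 3)^3

The characteristic polynomial factors as (x + 3)^6. The minimal polynomial is ∏(x - λ)^{k_λ} where k_λ is the size of the largest Jordan block at λ.

For λ = -3: rank(A + 3I) = 3, and the largest Jordan block has size 3 (the smallest k with rank((A + 3I)^k) = rank((A + 3I)^(k+1))).

So m_A(x) = (x + 3)^3.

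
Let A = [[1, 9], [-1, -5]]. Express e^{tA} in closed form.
A has Jordan form J = [[-2, 1], [0, -2]] with A = PJP^{-1}, so e^{tA} = P e^{tJ} P^{-1}.

For a Jordan block J_k(λ), e^{tJ_k(λ)} = e^{λt} · (I + tN + t^2 N^2/2! + ... + t^{k-1} N^{k-1}/(k-1)!) where N is the nilpotent superdiagonal part.

Assembling the blocks and conjugating back gives the entries of e^{tA} as shown above.

e^{tA} = [[(3*t + 1)*e^{-2*t}, 9*t*e^{-2*t}], [-t*e^{-2*t}, (1 - 3*t)*e^{-2*t}]]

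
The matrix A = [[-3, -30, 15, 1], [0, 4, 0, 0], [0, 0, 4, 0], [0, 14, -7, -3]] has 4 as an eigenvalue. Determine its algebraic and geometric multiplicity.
The characteristic polynomial is (x - 4)^2(x + 3)^2, so the factor x - 4 appears with exponent 2: the algebraic multiplicity is 2.

rank(A - 4I) = 2, so the eigenspace has dimension 4 - 2 = 2: the geometric multiplicity is 2.

algebraic multiplicity 2, geometric multiplicity 2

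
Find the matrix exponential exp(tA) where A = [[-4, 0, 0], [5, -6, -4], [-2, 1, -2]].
A has Jordan form J = [[-4, 1, 0], [0, -4, 1], [0, 0, -4]] with A = PJP^{-1}, so e^{tA} = P e^{tJ} P^{-1}.

For a Jordan block J_k(λ), e^{tJ_k(λ)} = e^{λt} · (I + tN + t^2 N^2/2! + ... + t^{k-1} N^{k-1}/(k-1)!) where N is the nilpotent superdiagonal part.

Assembling the blocks and conjugating back gives the entries of e^{tA} as shown above.

e^{tA} = [[e^{-4*t}, 0, 0], [t*(5 - t)*e^{-4*t}, (1 - 2*t)*e^{-4*t}, -4*t*e^{-4*t}], [t*(t - 4)*e^{-4*t}/2, t*e^{-4*t}, (2*t + 1)*e^{-4*t}]]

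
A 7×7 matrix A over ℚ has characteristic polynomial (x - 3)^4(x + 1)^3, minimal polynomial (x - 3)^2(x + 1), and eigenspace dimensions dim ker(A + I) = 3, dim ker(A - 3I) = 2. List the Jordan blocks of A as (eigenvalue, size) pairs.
λ = -1: algebraic multiplicity 3 (exponent in χ_A), largest block size 1 (exponent in m_A), 3 blocks (geometric multiplicity). These force block sizes [1, 1, 1].
λ = 3: algebraic multiplicity 4 (exponent in χ_A), largest block size 2 (exponent in m_A), 2 blocks (geometric multiplicity). These force block sizes [2, 2].

Jordan blocks: (-1, 1), (-1, 1), (-1, 1), (3, 2), (3, 2)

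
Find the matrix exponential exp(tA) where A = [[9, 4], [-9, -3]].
A has Jordan form J = [[3, 1], [0, 3]] with A = PJP^{-1}, so e^{tA} = P e^{tJ} P^{-1}.

For a Jordan block J_k(λ), e^{tJ_k(λ)} = e^{λt} · (I + tN + t^2 N^2/2! + ... + t^{k-1} N^{k-1}/(k-1)!) where N is the nilpotent superdiagonal part.

Assembling the blocks and conjugating back gives the entries of e^{tA} as shown above.

e^{tA} = [[(6*t + 1)*e^{3*t}, 4*t*e^{3*t}], [-9*t*e^{3*t}, (1 - 6*t)*e^{3*t}]]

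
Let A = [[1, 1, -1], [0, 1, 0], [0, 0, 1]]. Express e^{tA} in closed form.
e^{tA} = [[e^{t}, t*e^{t}, -t*e^{t}], [0, e^{t}, 0], [0, 0, e^{t}]]

A has Jordan form J = [[1, 1, 0], [0, 1, 0], [0, 0, 1]] with A = PJP^{-1}, so e^{tA} = P e^{tJ} P^{-1}.

For a Jordan block J_k(λ), e^{tJ_k(λ)} = e^{λt} · (I + tN + t^2 N^2/2! + ... + t^{k-1} N^{k-1}/(k-1)!) where N is the nilpotent superdiagonal part.

Assembling the blocks and conjugating back gives the entries of e^{tA} as shown above.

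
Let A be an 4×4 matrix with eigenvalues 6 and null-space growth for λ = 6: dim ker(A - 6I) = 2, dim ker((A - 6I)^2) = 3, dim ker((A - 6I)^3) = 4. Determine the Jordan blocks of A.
λ = 6: successive nullity increments [2, 1, 1] count blocks of size ≥ k; block sizes are [3, 1].

Jordan blocks: (6, 3), (6, 1)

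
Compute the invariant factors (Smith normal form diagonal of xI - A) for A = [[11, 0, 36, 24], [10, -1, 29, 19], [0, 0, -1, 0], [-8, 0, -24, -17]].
x + 1, (x + 1)^2(x + 5)

The Jordan structure of A has elementary divisors (x + 5), (x + 1)^2, (x + 1). Arranging the block sizes at each eigenvalue in decreasing order and taking row products gives the invariant factors.

Invariant factors (smallest first, each dividing the next): x + 1, (x + 1)^2(x + 5).

Check: the last factor (x + 1)^2(x + 5) is the minimal polynomial, and the product (x + 1)^3(x + 5) is the characteristic polynomial.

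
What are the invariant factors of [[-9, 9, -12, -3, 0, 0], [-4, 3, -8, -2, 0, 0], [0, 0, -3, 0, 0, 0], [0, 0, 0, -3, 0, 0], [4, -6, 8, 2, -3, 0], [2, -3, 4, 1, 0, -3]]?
The Jordan structure of A has elementary divisors (x + 3)^2, (x + 3), (x + 3), (x + 3), (x + 3). Arranging the block sizes at each eigenvalue in decreasing order and taking row products gives the invariant factors.

Invariant factors (smallest first, each dividing the next): x + 3, x + 3, x + 3, x + 3, (x + 3)^2.

Check: the last factor (x + 3)^2 is the minimal polynomial, and the product (x + 3)^6 is the characteristic polynomial.

x + 3, x + 3, x + 3, x + 3, (x + 3)^2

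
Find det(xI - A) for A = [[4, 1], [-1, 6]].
χ_A(x) = (x - 5)^2

xI - A = [[x - 4, -1], [1, x - 6]].

Expanding det(xI - A) along the first row:
det(xI - A) = + (x - 4)·det([[x - 6]]) - (-1)·det([[1]]).

Evaluating gives χ_A(x) = x^2 - 10x + 25 = (x - 5)^2.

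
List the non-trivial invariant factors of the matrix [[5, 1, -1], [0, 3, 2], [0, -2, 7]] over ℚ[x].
x - 5, (x - 5)^2

The Jordan structure of A has elementary divisors (x - 5)^2, (x - 5). Arranging the block sizes at each eigenvalue in decreasing order and taking row products gives the invariant factors.

Invariant factors (smallest first, each dividing the next): x - 5, (x - 5)^2.

Check: the last factor (x - 5)^2 is the minimal polynomial, and the product (x - 5)^3 is the characteristic polynomial.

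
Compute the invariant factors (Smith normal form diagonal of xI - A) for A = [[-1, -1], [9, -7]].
The Jordan structure of A has elementary divisors (x + 4)^2. Arranging the block sizes at each eigenvalue in decreasing order and taking row products gives the invariant factors.

Invariant factors (smallest first, each dividing the next): (x + 4)^2.

Check: the last factor (x + 4)^2 is the minimal polynomial, and the product (x + 4)^2 is the characteristic polynomial.

(x + 4)^2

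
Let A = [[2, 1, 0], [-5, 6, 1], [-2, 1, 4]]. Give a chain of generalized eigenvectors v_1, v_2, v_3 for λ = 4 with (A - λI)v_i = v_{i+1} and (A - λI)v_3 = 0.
We seek v_1 ∈ ker((A - 4I)^3) \ ker((A - 4I)^2), then set v_{i+1} = (A - 4I) v_i.

One such chain is v_1 = [[-2, -4, -1]]^T, v_2 = [[0, 1, 0]]^T, v_3 = [[1, 2, 1]]^T. Check: (A - 4I) v_3 = [[0, 0, 0]]^T = 0.

v_1 = [[-2, -4, -1]]^T, v_2 = [[0, 1, 0]]^T, v_3 = [[1, 2, 1]]^T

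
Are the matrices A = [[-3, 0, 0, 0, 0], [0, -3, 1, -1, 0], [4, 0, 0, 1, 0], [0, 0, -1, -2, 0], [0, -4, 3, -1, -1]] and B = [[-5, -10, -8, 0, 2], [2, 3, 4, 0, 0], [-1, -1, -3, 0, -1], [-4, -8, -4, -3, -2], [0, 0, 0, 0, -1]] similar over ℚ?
Two matrices over a field are similar if and only if they have the same invariant factors.

Both A and B have characteristic polynomial (x + 1)^3(x + 3)^2 and minimal polynomial (x + 1)^2(x + 3). Computing further, both have invariant factors (x + 1)(x + 3), (x + 1)^2(x + 3). Hence A and B are similar.

Yes.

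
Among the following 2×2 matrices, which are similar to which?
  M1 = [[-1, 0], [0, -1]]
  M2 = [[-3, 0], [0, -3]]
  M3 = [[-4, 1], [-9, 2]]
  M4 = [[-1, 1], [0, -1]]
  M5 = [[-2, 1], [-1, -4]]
Characteristic polynomials: χ_{M1} = (x + 1)^2, χ_{M2} = (x + 3)^2, χ_{M3} = (x + 1)^2, χ_{M4} = (x + 1)^2, χ_{M5} = (x + 3)^2.

{M1}: invariant factors x + 1, x + 1.

{M2}: invariant factors x + 3, x + 3.

{M3, M4}: invariant factors (x + 1)^2.

{M5}: invariant factors (x + 3)^2.

Matrices are similar if and only if their invariant-factor lists agree; the partition into similarity classes is {M1}, {M2}, {M3, M4}, {M5}.

4 classes: {M1}, {M2}, {M3, M4}, {M5}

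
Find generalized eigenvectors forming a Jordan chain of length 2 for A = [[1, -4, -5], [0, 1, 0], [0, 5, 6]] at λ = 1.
v_1 = [[1, 1, -1]]^T, v_2 = [[1, 0, 0]]^T

We seek v_1 ∈ ker((A - I)^2) \ ker(A - I), then set v_{i+1} = (A - I) v_i.

One such chain is v_1 = [[1, 1, -1]]^T, v_2 = [[1, 0, 0]]^T. Check: (A - I) v_2 = [[0, 0, 0]]^T = 0.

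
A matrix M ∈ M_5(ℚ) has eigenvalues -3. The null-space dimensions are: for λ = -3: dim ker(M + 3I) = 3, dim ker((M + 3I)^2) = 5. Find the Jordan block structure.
λ = -3: successive nullity increments [3, 2] count blocks of size ≥ k; block sizes are [2, 2, 1].

Jordan blocks: (-3, 2), (-3, 2), (-3, 1)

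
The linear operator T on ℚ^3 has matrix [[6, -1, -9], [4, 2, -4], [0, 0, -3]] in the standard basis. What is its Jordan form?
J = [[-3, 0, 0], [0, 4, 1], [0, 0, 4]]

The characteristic polynomial is det(xI - A) = (x - 4)^2(x + 3), so the eigenvalues are -3 (algebraic multiplicity 1), 4 (algebraic multiplicity 2).

For λ = -3: algebraic multiplicity 1 gives one 1×1 block.

For λ = 4: rank(A - 4I) = 2, rank((A - 4I)^2) = 1. The eigenspace has dimension 3 - 2 = 1, so there is 1 Jordan block; the rank sequence gives block sizes [2].

Assembling the blocks gives the Jordan form J above.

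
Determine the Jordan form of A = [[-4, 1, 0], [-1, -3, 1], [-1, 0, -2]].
The characteristic polynomial is det(xI - A) = (x + 3)^3, so the eigenvalues are -3 (algebraic multiplicity 3).

For λ = -3: rank(A + 3I) = 2, rank((A + 3I)^2) = 1, rank((A + 3I)^3) = 0. The eigenspace has dimension 3 - 2 = 1, so there is 1 Jordan block; the rank sequence gives block sizes [3].

Assembling the blocks gives the Jordan form J above.

J = [[-3, 1, 0], [0, -3, 1], [0, 0, -3]]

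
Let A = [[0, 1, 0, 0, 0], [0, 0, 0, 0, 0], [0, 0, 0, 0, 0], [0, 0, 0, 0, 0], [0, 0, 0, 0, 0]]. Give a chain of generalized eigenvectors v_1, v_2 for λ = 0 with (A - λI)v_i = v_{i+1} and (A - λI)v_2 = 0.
v_1 = [[0, 1, 0, 0, 0]]^T, v_2 = [[1, 0, 0, 0, 0]]^T

We seek v_1 ∈ ker(A^2) \ ker(A), then set v_{i+1} = A v_i.

One such chain is v_1 = [[0, 1, 0, 0, 0]]^T, v_2 = [[1, 0, 0, 0, 0]]^T. Check: A v_2 = [[0, 0, 0, 0, 0]]^T = 0.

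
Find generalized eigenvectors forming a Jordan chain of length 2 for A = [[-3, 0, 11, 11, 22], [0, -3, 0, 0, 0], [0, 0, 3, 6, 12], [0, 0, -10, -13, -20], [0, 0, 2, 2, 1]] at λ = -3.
v_1 = [[-7, 0, -3, 6, -1]]^T, v_2 = [[11, 0, 6, -10, 2]]^T

We seek v_1 ∈ ker((A + 3I)^2) \ ker(A + 3I), then set v_{i+1} = (A + 3I) v_i.

One such chain is v_1 = [[-7, 0, -3, 6, -1]]^T, v_2 = [[11, 0, 6, -10, 2]]^T. Check: (A + 3I) v_2 = [[0, 0, 0, 0, 0]]^T = 0.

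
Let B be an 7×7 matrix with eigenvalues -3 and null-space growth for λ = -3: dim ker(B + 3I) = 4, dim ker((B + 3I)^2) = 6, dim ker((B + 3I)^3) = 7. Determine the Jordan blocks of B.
λ = -3: successive nullity increments [4, 2, 1] count blocks of size ≥ k; block sizes are [3, 2, 1, 1].

Jordan blocks: (-3, 3), (-3, 2), (-3, 1), (-3, 1)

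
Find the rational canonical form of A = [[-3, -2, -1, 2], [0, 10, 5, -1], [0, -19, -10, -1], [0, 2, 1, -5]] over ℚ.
The invariant factors of A (the non-unit diagonal entries of the Smith normal form of xI - A over ℚ[x]) are x + 3, (x - 2)(x + 3)(x + 4), each dividing the next. The characteristic polynomial is their product, (x - 2)(x + 3)^2(x + 4).

The rational canonical form is the block-diagonal matrix of companion matrices C(f_i):
R = [[-3, 0, 0, 0], [0, 0, 0, 24], [0, 1, 0, 2], [0, 0, 1, -5]].

R = [[-3, 0, 0, 0], [0, 0, 0, 24], [0, 1, 0, 2], [0, 0, 1, -5]]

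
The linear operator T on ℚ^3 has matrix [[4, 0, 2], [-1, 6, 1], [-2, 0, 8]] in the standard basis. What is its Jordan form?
J = [[6, 1, 0], [0, 6, 0], [0, 0, 6]]

The characteristic polynomial is det(xI - A) = (x - 6)^3, so the eigenvalues are 6 (algebraic multiplicity 3).

For λ = 6: rank(A - 6I) = 1, rank((A - 6I)^2) = 0. The eigenspace has dimension 3 - 1 = 2, so there are 2 Jordan blocks; the rank sequence gives block sizes [2, 1].

Assembling the blocks gives the Jordan form J above.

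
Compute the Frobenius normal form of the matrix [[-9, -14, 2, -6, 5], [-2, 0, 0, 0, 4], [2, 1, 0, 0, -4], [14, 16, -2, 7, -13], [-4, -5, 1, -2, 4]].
R = [[1, 0, 0, 0, 0], [0, 0, 0, 0, 2], [0, 1, 0, 0, -4], [0, 0, 1, 0, 2], [0, 0, 0, 1, 1]]

The invariant factors of A (the non-unit diagonal entries of the Smith normal form of xI - A over ℚ[x]) are x - 1, (x - 1)(x^3 - 2x + 2), each dividing the next. The characteristic polynomial is their product, (x - 1)^2(x^3 - 2x + 2).

The rational canonical form is the block-diagonal matrix of companion matrices C(f_i):
R = [[1, 0, 0, 0, 0], [0, 0, 0, 0, 2], [0, 1, 0, 0, -4], [0, 0, 1, 0, 2], [0, 0, 0, 1, 1]].

Note the characteristic polynomial does not split into linear factors over ℚ, so A has no Jordan form over ℚ; the rational canonical form exists over any field.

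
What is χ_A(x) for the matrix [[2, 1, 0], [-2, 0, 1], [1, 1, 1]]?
χ_A(x) = (x - 1)^3

xI - A = [[x - 2, -1, 0], [2, x, -1], [-1, -1, x - 1]].

Expanding det(xI - A) along the first row:
det(xI - A) = + (x - 2)·det([[x, -1], [-1, x - 1]]) - (-1)·det([[2, -1], [-1, x - 1]]) + (0)·det([[2, x], [-1, -1]]).

Evaluating gives χ_A(x) = x^3 - 3x^2 + 3x - 1 = (x - 1)^3.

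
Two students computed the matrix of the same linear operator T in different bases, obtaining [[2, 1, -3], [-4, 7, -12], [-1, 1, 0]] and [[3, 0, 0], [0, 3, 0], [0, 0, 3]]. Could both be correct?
Both have characteristic polynomial (x - 3)^3, but the minimal polynomial of A is (x - 3)^2 while the minimal polynomial of B is x - 3. The minimal polynomial is a similarity invariant, so A and B are not similar.

No.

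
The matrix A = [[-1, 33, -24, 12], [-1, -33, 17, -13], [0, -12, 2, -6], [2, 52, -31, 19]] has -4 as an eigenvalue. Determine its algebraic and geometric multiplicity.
The characteristic polynomial is (x + 1)(x + 4)^3, so the factor x + 4 appears with exponent 3: the algebraic multiplicity is 3.

rank(A + 4I) = 2, so the eigenspace has dimension 4 - 2 = 2: the geometric multiplicity is 2.

Since 2 < 3, A is not diagonalizable.

algebraic multiplicity 3, geometric multiplicity 2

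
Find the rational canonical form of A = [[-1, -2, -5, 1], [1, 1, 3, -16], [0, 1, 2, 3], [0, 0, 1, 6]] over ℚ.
The invariant factors of A (the non-unit diagonal entries of the Smith normal form of xI - A over ℚ[x]) are (x - 6)(x + 1)(x^2 - 3x - 2), each dividing the next. The characteristic polynomial is their product, (x - 6)(x + 1)(x^2 - 3x - 2).

The rational canonical form is the block-diagonal matrix of companion matrices C(f_i):
R = [[0, 0, 0, -12], [1, 0, 0, -28], [0, 1, 0, -7], [0, 0, 1, 8]].

Note the characteristic polynomial does not split into linear factors over ℚ, so A has no Jordan form over ℚ; the rational canonical form exists over any field.

R = [[0, 0, 0, -12], [1, 0, 0, -28], [0, 1, 0, -7], [0, 0, 1, 8]]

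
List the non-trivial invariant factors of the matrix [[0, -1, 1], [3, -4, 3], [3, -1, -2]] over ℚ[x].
The Jordan structure of A has elementary divisors (x + 3), (x + 2), (x + 1). Arranging the block sizes at each eigenvalue in decreasing order and taking row products gives the invariant factors.

Invariant factors (smallest first, each dividing the next): (x + 1)(x + 2)(x + 3).

Check: the last factor (x + 1)(x + 2)(x + 3) is the minimal polynomial, and the product (x + 1)(x + 2)(x + 3) is the characteristic polynomial.

(x + 1)(x + 2)(x + 3)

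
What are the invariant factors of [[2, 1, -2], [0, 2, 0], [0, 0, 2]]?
x - 2, (x - 2)^2

The Jordan structure of A has elementary divisors (x - 2)^2, (x - 2). Arranging the block sizes at each eigenvalue in decreasing order and taking row products gives the invariant factors.

Invariant factors (smallest first, each dividing the next): x - 2, (x - 2)^2.

Check: the last factor (x - 2)^2 is the minimal polynomial, and the product (x - 2)^3 is the characteristic polynomial.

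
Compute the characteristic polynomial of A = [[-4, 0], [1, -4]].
χ_A(x) = (x + 4)^2

xI - A = [[x + 4, 0], [-1, x + 4]].

Expanding det(xI - A) along the first row:
det(xI - A) = + (x + 4)·det([[x + 4]]) - (0)·det([[-1]]).

Evaluating gives χ_A(x) = x^2 + 8x + 16 = (x + 4)^2.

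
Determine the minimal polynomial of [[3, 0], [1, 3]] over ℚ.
m_A(x) = (x - 3)^2

The characteristic polynomial factors as (x - 3)^2. The minimal polynomial is ∏(x - λ)^{k_λ} where k_λ is the size of the largest Jordan block at λ.

For λ = 3: rank(A - 3I) = 1, and the largest Jordan block has size 2 (the smallest k with rank((A - 3I)^k) = rank((A - 3I)^(k+1))).

So m_A(x) = (x - 3)^2.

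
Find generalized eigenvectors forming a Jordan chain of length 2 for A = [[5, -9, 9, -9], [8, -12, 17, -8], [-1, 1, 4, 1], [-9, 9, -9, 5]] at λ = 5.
We seek v_1 ∈ ker((A - 5I)^2) \ ker(A - 5I), then set v_{i+1} = (A - 5I) v_i.

One such chain is v_1 = [[-1, -2, -1, 1]]^T, v_2 = [[0, 1, 1, 0]]^T. Check: (A - 5I) v_2 = [[0, 0, 0, 0]]^T = 0.

v_1 = [[-1, -2, -1, 1]]^T, v_2 = [[0, 1, 1, 0]]^T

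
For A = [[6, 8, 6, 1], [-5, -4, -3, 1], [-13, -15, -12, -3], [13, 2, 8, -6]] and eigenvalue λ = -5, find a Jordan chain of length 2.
We seek v_1 ∈ ker((A + 5I)^2) \ ker(A + 5I), then set v_{i+1} = (A + 5I) v_i.

One such chain is v_1 = [[2, -1, -3, 3]]^T, v_2 = [[-1, 1, 1, -3]]^T. Check: (A + 5I) v_2 = [[0, 0, 0, 0]]^T = 0.

v_1 = [[2, -1, -3, 3]]^T, v_2 = [[-1, 1, 1, -3]]^T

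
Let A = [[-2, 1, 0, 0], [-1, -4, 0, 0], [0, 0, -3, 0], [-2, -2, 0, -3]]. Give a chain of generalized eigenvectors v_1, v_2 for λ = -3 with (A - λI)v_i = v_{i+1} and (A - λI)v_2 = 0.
v_1 = [[0, 1, 0, 2]]^T, v_2 = [[1, -1, 0, -2]]^T

We seek v_1 ∈ ker((A + 3I)^2) \ ker(A + 3I), then set v_{i+1} = (A + 3I) v_i.

One such chain is v_1 = [[0, 1, 0, 2]]^T, v_2 = [[1, -1, 0, -2]]^T. Check: (A + 3I) v_2 = [[0, 0, 0, 0]]^T = 0.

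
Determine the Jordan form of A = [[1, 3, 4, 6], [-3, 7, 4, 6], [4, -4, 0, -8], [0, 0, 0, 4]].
J = [[0, 0, 0, 0], [0, 4, 1, 0], [0, 0, 4, 0], [0, 0, 0, 4]]

The characteristic polynomial is det(xI - A) = x(x - 4)^3, so the eigenvalues are 0 (algebraic multiplicity 1), 4 (algebraic multiplicity 3).

For λ = 0: algebraic multiplicity 1 gives one 1×1 block.

For λ = 4: rank(A - 4I) = 2, rank((A - 4I)^2) = 1. The eigenspace has dimension 4 - 2 = 2, so there are 2 Jordan blocks; the rank sequence gives block sizes [2, 1].

Assembling the blocks gives the Jordan form J above.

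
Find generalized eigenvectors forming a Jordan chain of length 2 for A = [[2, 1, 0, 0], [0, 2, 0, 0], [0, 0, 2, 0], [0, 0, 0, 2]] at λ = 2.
v_1 = [[0, 1, -1, -1]]^T, v_2 = [[1, 0, 0, 0]]^T

We seek v_1 ∈ ker((A - 2I)^2) \ ker(A - 2I), then set v_{i+1} = (A - 2I) v_i.

One such chain is v_1 = [[0, 1, -1, -1]]^T, v_2 = [[1, 0, 0, 0]]^T. Check: (A - 2I) v_2 = [[0, 0, 0, 0]]^T = 0.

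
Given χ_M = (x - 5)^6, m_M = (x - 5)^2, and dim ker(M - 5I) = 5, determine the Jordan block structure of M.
Jordan blocks: (5, 2), (5, 1), (5, 1), (5, 1), (5, 1)

λ = 5: algebraic multiplicity 6 (exponent in χ_M), largest block size 2 (exponent in m_M), 5 blocks (geometric multiplicity). These force block sizes [2, 1, 1, 1, 1].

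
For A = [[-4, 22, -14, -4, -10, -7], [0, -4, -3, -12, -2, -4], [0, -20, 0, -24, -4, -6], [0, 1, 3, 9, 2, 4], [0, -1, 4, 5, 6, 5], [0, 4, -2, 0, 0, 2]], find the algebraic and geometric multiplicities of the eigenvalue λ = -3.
algebraic multiplicity 1, geometric multiplicity 1

The characteristic polynomial is (x - 4)^4(x + 3)(x + 4), so the factor x + 3 appears with exponent 1: the algebraic multiplicity is 1.

rank(A + 3I) = 5, so the eigenspace has dimension 6 - 5 = 1: the geometric multiplicity is 1.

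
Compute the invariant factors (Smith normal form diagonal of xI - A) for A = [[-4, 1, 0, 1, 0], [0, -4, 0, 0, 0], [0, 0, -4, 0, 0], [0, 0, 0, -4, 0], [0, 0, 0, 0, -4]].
x + 4, x + 4, x + 4, (x + 4)^2

The Jordan structure of A has elementary divisors (x + 4)^2, (x + 4), (x + 4), (x + 4). Arranging the block sizes at each eigenvalue in decreasing order and taking row products gives the invariant factors.

Invariant factors (smallest first, each dividing the next): x + 4, x + 4, x + 4, (x + 4)^2.

Check: the last factor (x + 4)^2 is the minimal polynomial, and the product (x + 4)^5 is the characteristic polynomial.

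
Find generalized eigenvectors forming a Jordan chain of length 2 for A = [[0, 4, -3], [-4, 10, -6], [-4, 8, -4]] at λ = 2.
v_1 = [[0, 1, 1]]^T, v_2 = [[1, 2, 2]]^T

We seek v_1 ∈ ker((A - 2I)^2) \ ker(A - 2I), then set v_{i+1} = (A - 2I) v_i.

One such chain is v_1 = [[0, 1, 1]]^T, v_2 = [[1, 2, 2]]^T. Check: (A - 2I) v_2 = [[0, 0, 0]]^T = 0.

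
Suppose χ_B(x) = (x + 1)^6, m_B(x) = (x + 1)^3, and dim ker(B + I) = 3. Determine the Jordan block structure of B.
λ = -1: algebraic multiplicity 6 (exponent in χ_B), largest block size 3 (exponent in m_B), 3 blocks (geometric multiplicity). These force block sizes [3, 2, 1].

Jordan blocks: (-1, 3), (-1, 2), (-1, 1)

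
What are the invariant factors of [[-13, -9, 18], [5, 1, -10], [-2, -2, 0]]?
The Jordan structure of A has elementary divisors (x + 4)^2, (x + 4). Arranging the block sizes at each eigenvalue in decreasing order and taking row products gives the invariant factors.

Invariant factors (smallest first, each dividing the next): x + 4, (x + 4)^2.

Check: the last factor (x + 4)^2 is the minimal polynomial, and the product (x + 4)^3 is the characteristic polynomial.

x + 4, (x + 4)^2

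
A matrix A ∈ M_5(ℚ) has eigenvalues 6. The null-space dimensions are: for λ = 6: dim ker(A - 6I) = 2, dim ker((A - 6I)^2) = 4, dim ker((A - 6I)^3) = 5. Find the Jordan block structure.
Jordan blocks: (6, 3), (6, 2)

λ = 6: successive nullity increments [2, 2, 1] count blocks of size ≥ k; block sizes are [3, 2].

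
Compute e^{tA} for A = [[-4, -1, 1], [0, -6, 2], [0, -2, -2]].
A has Jordan form J = [[-4, 1, 0], [0, -4, 0], [0, 0, -4]] with A = PJP^{-1}, so e^{tA} = P e^{tJ} P^{-1}.

For a Jordan block J_k(λ), e^{tJ_k(λ)} = e^{λt} · (I + tN + t^2 N^2/2! + ... + t^{k-1} N^{k-1}/(k-1)!) where N is the nilpotent superdiagonal part.

Assembling the blocks and conjugating back gives the entries of e^{tA} as shown above.

e^{tA} = [[e^{-4*t}, -t*e^{-4*t}, t*e^{-4*t}], [0, (1 - 2*t)*e^{-4*t}, 2*t*e^{-4*t}], [0, -2*t*e^{-4*t}, (2*t + 1)*e^{-4*t}]]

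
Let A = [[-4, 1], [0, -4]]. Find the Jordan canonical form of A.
J = [[-4, 1], [0, -4]]

The characteristic polynomial is det(xI - A) = (x + 4)^2, so the eigenvalues are -4 (algebraic multiplicity 2).

For λ = -4: rank(A + 4I) = 1, rank((A + 4I)^2) = 0. The eigenspace has dimension 2 - 1 = 1, so there is 1 Jordan block; the rank sequence gives block sizes [2].

Assembling the blocks gives the Jordan form J above.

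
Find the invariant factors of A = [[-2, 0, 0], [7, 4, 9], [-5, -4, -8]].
The Jordan structure of A has elementary divisors (x + 2)^3. Arranging the block sizes at each eigenvalue in decreasing order and taking row products gives the invariant factors.

Invariant factors (smallest first, each dividing the next): (x + 2)^3.

Check: the last factor (x + 2)^3 is the minimal polynomial, and the product (x + 2)^3 is the characteristic polynomial.

(x + 2)^3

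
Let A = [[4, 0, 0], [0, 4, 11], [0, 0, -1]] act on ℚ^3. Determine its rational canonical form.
R = [[4, 0, 0], [0, 0, 4], [0, 1, 3]]

The invariant factors of A (the non-unit diagonal entries of the Smith normal form of xI - A over ℚ[x]) are x - 4, (x - 4)(x + 1), each dividing the next. The characteristic polynomial is their product, (x - 4)^2(x + 1).

The rational canonical form is the block-diagonal matrix of companion matrices C(f_i):
R = [[4, 0, 0], [0, 0, 4], [0, 1, 3]].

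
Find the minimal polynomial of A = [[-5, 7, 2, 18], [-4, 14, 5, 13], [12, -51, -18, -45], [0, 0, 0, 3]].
m_A(x) = (x - 3)(x + 3)^3

The characteristic polynomial factors as (x - 3)(x + 3)^3. The minimal polynomial is ∏(x - λ)^{k_λ} where k_λ is the size of the largest Jordan block at λ.

For λ = -3: rank(A + 3I) = 3, and the largest Jordan block has size 3 (the smallest k with rank((A + 3I)^k) = rank((A + 3I)^(k+1))).
For λ = 3: rank(A - 3I) = 3, and the largest Jordan block has size 1 (the smallest k with rank((A - 3I)^k) = rank((A - 3I)^(k+1))).

So m_A(x) = (x - 3)(x + 3)^3.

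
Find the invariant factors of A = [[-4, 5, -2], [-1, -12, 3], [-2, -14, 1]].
(x + 5)^3

The Jordan structure of A has elementary divisors (x + 5)^3. Arranging the block sizes at each eigenvalue in decreasing order and taking row products gives the invariant factors.

Invariant factors (smallest first, each dividing the next): (x + 5)^3.

Check: the last factor (x + 5)^3 is the minimal polynomial, and the product (x + 5)^3 is the characteristic polynomial.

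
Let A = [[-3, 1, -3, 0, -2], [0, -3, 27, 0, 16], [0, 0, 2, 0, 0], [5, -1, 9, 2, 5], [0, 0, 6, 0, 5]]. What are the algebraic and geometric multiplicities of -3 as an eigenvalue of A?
The characteristic polynomial is (x - 5)(x - 2)^2(x + 3)^2, so the factor x + 3 appears with exponent 2: the algebraic multiplicity is 2.

rank(A + 3I) = 4, so the eigenspace has dimension 5 - 4 = 1: the geometric multiplicity is 1.

Since 1 < 2, A is not diagonalizable.

algebraic multiplicity 2, geometric multiplicity 1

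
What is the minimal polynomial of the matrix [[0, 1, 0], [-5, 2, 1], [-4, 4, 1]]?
m_A(x) = (x - 1)^3

The characteristic polynomial factors as (x - 1)^3. The minimal polynomial is ∏(x - λ)^{k_λ} where k_λ is the size of the largest Jordan block at λ.

For λ = 1: rank(A - I) = 2, and the largest Jordan block has size 3 (the smallest k with rank((A - I)^k) = rank((A - I)^(k+1))).

So m_A(x) = (x - 1)^3.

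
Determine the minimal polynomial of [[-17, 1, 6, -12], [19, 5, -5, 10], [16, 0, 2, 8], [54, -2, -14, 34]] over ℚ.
The characteristic polynomial factors as (x - 6)^4. The minimal polynomial is ∏(x - λ)^{k_λ} where k_λ is the size of the largest Jordan block at λ.

For λ = 6: rank(A - 6I) = 2, and the largest Jordan block has size 3 (the smallest k with rank((A - 6I)^k) = rank((A - 6I)^(k+1))).

So m_A(x) = (x - 6)^3.

m_A(x) = (x - 6)^3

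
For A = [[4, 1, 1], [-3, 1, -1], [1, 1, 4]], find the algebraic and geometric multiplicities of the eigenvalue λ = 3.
algebraic multiplicity 3, geometric multiplicity 1

The characteristic polynomial is (x - 3)^3, so the factor x - 3 appears with exponent 3: the algebraic multiplicity is 3.

rank(A - 3I) = 2, so the eigenspace has dimension 3 - 2 = 1: the geometric multiplicity is 1.

Since 1 < 3, A is not diagonalizable.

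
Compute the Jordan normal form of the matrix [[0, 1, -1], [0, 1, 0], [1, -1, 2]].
The characteristic polynomial is det(xI - A) = (x - 1)^3, so the eigenvalues are 1 (algebraic multiplicity 3).

For λ = 1: rank(A - I) = 1, rank((A - I)^2) = 0. The eigenspace has dimension 3 - 1 = 2, so there are 2 Jordan blocks; the rank sequence gives block sizes [2, 1].

Assembling the blocks gives the Jordan form J above.

J = [[1, 1, 0], [0, 1, 0], [0, 0, 1]]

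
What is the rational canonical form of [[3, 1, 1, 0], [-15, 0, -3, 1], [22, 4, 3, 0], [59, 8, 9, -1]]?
R = [[0, 0, 0, 0], [1, 0, 0, -12], [0, 1, 0, 0], [0, 0, 1, 5]]

The invariant factors of A (the non-unit diagonal entries of the Smith normal form of xI - A over ℚ[x]) are x(x - 2)(x^2 - 3x - 6), each dividing the next. The characteristic polynomial is their product, x(x - 2)(x^2 - 3x - 6).

The rational canonical form is the block-diagonal matrix of companion matrices C(f_i):
R = [[0, 0, 0, 0], [1, 0, 0, -12], [0, 1, 0, 0], [0, 0, 1, 5]].

Note the characteristic polynomial does not split into linear factors over ℚ, so A has no Jordan form over ℚ; the rational canonical form exists over any field.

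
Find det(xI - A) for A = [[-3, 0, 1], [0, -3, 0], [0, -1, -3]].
xI - A = [[x + 3, 0, -1], [0, x + 3, 0], [0, 1, x + 3]].

Expanding det(xI - A) along the first row:
det(xI - A) = + (x + 3)·det([[x + 3, 0], [1, x + 3]]) - (0)·det([[0, 0], [0, x + 3]]) + (-1)·det([[0, x + 3], [0, 1]]).

Evaluating gives χ_A(x) = x^3 + 9x^2 + 27x + 27 = (x + 3)^3.

χ_A(x) = (x + 3)^3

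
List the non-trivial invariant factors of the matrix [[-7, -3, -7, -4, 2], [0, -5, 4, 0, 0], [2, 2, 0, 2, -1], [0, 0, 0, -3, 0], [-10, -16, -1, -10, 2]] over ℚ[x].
x + 3, (x + 1)(x + 3)^3

The Jordan structure of A has elementary divisors (x + 3)^3, (x + 3), (x + 1). Arranging the block sizes at each eigenvalue in decreasing order and taking row products gives the invariant factors.

Invariant factors (smallest first, each dividing the next): x + 3, (x + 1)(x + 3)^3.

Check: the last factor (x + 1)(x + 3)^3 is the minimal polynomial, and the product (x + 1)(x + 3)^4 is the characteristic polynomial.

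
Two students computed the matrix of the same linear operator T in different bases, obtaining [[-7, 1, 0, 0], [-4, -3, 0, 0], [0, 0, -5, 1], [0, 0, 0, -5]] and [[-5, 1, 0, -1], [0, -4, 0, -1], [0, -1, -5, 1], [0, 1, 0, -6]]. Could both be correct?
Both have characteristic polynomial (x + 5)^4 and minimal polynomial (x + 5)^2. But rank(A + 5I) = 2 for A while rank(B + 5I) = 1 for B, so the number of Jordan blocks at λ = -5 differs. A and B are not similar.

No.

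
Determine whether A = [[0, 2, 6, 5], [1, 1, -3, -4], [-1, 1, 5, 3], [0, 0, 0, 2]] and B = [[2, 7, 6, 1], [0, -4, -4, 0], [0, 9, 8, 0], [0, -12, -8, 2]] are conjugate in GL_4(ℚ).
Two matrices over a field are similar if and only if they have the same invariant factors.

Both A and B have characteristic polynomial (x - 2)^4 and minimal polynomial (x - 2)^2. Computing further, both have invariant factors (x - 2)^2, (x - 2)^2. Hence A and B are similar.

Yes.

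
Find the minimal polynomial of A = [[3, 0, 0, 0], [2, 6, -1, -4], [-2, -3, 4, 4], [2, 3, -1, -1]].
The characteristic polynomial factors as (x - 3)^4. The minimal polynomial is ∏(x - λ)^{k_λ} where k_λ is the size of the largest Jordan block at λ.

For λ = 3: rank(A - 3I) = 1, and the largest Jordan block has size 2 (the smallest k with rank((A - 3I)^k) = rank((A - 3I)^(k+1))).

So m_A(x) = (x - 3)^2.

m_A(x) = (x - 3)^2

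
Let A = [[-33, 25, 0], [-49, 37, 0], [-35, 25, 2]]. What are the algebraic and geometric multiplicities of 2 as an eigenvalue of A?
The characteristic polynomial is (x - 2)^3, so the factor x - 2 appears with exponent 3: the algebraic multiplicity is 3.

rank(A - 2I) = 1, so the eigenspace has dimension 3 - 1 = 2: the geometric multiplicity is 2.

Since 2 < 3, A is not diagonalizable.

algebraic multiplicity 3, geometric multiplicity 2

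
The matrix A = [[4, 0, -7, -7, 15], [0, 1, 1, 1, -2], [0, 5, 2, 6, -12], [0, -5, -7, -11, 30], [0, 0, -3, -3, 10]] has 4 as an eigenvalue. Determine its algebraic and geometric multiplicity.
algebraic multiplicity 2, geometric multiplicity 1

The characteristic polynomial is (x - 4)^2(x - 1)^2(x + 4), so the factor x - 4 appears with exponent 2: the algebraic multiplicity is 2.

rank(A - 4I) = 4, so the eigenspace has dimension 5 - 4 = 1: the geometric multiplicity is 1.

Since 1 < 2, A is not diagonalizable.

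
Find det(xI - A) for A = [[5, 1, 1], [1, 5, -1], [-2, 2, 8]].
χ_A(x) = (x - 6)^3

xI - A = [[x - 5, -1, -1], [-1, x - 5, 1], [2, -2, x - 8]].

Expanding det(xI - A) along the first row:
det(xI - A) = + (x - 5)·det([[x - 5, 1], [-2, x - 8]]) - (-1)·det([[-1, 1], [2, x - 8]]) + (-1)·det([[-1, x - 5], [2, -2]]).

Evaluating gives χ_A(x) = x^3 - 18x^2 + 108x - 216 = (x - 6)^3.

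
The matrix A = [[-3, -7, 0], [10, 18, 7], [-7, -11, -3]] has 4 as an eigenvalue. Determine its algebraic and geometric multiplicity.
The characteristic polynomial is (x - 4)^3, so the factor x - 4 appears with exponent 3: the algebraic multiplicity is 3.

rank(A - 4I) = 2, so the eigenspace has dimension 3 - 2 = 1: the geometric multiplicity is 1.

Since 1 < 3, A is not diagonalizable.

algebraic multiplicity 3, geometric multiplicity 1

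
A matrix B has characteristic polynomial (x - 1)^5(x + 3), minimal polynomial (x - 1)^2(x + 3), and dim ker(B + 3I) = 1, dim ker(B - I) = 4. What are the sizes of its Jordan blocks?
Jordan blocks: (-3, 1), (1, 2), (1, 1), (1, 1), (1, 1)

λ = -3: algebraic multiplicity 1 (exponent in χ_B), largest block size 1 (exponent in m_B), 1 block (geometric multiplicity). This forces block sizes [1].
λ = 1: algebraic multiplicity 5 (exponent in χ_B), largest block size 2 (exponent in m_B), 4 blocks (geometric multiplicity). These force block sizes [2, 1, 1, 1].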